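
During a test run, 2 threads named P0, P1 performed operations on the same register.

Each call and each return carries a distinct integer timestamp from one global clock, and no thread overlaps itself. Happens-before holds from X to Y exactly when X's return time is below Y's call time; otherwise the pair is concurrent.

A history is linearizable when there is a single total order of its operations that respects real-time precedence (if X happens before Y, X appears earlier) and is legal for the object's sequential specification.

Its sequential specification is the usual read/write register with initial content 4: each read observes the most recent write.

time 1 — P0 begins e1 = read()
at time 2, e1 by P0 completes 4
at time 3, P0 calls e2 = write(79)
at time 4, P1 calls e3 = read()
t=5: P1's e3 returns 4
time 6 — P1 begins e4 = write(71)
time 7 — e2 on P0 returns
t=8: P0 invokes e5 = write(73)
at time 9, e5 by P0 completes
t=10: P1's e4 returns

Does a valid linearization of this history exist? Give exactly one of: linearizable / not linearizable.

linearizable

a witness: e1, e3, e2, e4, e5
step 1: e1 read() → 4 — value 4
step 2: e3 read() → 4 — value 4
step 3: e2 write(79) — value 79
step 4: e4 write(71) — value 71
step 5: e5 write(73) — value 73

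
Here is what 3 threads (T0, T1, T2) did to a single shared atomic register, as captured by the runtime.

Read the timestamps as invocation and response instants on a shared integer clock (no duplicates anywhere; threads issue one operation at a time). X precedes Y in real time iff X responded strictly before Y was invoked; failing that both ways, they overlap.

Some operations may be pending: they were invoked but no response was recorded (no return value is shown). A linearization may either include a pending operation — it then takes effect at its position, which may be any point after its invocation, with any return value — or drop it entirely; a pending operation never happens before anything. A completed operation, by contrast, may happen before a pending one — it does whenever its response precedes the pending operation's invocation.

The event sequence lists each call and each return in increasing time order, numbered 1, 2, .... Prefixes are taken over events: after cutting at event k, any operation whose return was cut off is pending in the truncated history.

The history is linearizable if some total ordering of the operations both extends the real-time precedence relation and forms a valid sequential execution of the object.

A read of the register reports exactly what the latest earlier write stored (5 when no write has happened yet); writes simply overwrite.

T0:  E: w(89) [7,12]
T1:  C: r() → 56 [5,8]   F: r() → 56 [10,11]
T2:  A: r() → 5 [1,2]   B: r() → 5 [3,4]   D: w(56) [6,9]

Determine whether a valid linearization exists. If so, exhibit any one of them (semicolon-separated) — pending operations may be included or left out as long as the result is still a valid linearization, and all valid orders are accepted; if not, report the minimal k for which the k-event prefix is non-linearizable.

linearizable — witness: A; B; D; C; F; E

1. A r() → 5, leaving value 5
2. B r() → 5, leaving value 5
3. D w(56), leaving value 56
4. C r() → 56, leaving value 56
5. F r() → 56, leaving value 56
6. E w(89), leaving value 89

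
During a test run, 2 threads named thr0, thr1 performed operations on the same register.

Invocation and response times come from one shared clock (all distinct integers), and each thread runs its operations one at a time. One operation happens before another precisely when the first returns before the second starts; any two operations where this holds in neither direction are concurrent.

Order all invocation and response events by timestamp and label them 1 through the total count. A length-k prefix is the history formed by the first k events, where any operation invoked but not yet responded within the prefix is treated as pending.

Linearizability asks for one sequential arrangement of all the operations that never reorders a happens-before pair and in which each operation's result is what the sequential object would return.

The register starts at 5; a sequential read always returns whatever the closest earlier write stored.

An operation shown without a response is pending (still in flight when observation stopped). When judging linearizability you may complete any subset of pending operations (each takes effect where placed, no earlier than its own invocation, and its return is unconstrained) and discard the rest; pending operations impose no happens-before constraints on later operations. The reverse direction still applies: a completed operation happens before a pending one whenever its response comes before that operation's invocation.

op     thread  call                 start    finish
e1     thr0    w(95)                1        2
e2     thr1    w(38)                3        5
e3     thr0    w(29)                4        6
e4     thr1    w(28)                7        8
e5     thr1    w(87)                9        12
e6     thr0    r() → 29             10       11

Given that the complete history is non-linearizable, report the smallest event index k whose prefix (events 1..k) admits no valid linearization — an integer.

11

events 1..10 are linearizable, e.g. via e1, e2, e3, e4:
after step 1 (e1 w(95)): value 95
after step 2 (e2 w(38)): value 38
after step 3 (e3 w(29)): value 29
after step 4 (e4 w(28)): value 28
adding event 11 (e6 responds at 11) leaves no legal real-time order
include/drop combinations of the 1 pending operation (e5) were all tried; none helps
for example e1, e2, e3, e4, e6 (pending dropped) fails at step 5: e6 r() → 29 is not legal there
for example e1, e3, e2, e4, e6 (pending dropped) fails at step 5: e6 r() → 29 is not legal there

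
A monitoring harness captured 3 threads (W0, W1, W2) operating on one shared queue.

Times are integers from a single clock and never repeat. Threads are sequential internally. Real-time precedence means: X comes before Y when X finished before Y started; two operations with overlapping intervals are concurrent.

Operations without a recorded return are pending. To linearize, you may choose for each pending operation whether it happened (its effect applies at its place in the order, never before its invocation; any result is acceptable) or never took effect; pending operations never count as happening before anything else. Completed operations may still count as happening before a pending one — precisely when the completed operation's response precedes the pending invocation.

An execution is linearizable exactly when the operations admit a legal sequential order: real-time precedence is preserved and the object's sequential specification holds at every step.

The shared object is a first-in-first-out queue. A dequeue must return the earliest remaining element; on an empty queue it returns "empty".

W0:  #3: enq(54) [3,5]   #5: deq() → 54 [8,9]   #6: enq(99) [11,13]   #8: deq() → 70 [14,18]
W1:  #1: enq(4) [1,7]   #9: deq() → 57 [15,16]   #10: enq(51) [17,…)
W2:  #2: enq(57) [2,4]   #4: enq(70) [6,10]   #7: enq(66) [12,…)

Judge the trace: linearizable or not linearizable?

a witness: #3, #2, #4, #1, #5, #6, #7, #9, #8
step 1: #3 enq(54) — queue <54>
step 2: #2 enq(57) — queue <54,57>
step 3: #4 enq(70) — queue <54,57,70>
step 4: #1 enq(4) — queue <54,57,70,4>
step 5: #5 deq() → 54 — queue <57,70,4>
step 6: #6 enq(99) — queue <57,70,4,99>
step 7: #7 enq(66) (pending, included) — queue <57,70,4,99,66>
step 8: #9 deq() → 57 — queue <70,4,99,66>
step 9: #8 deq() → 70 — queue <4,99,66>

linearizable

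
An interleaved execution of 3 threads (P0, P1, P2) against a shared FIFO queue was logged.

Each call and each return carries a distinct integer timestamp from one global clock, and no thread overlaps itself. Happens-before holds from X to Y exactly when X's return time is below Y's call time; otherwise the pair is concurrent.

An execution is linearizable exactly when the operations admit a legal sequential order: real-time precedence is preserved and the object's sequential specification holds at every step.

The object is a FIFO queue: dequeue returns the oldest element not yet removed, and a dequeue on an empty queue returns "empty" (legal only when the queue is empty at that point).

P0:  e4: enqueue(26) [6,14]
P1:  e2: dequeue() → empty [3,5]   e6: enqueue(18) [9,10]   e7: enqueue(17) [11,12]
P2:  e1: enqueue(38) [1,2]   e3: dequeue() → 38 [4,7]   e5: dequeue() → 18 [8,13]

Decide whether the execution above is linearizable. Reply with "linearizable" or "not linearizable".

linearizable

one valid linearization: e1, e3, e2, e6, e4, e5, e7
step 1: e1 enqueue(38) — queue <38>
step 2: e3 dequeue() → 38 — queue <>
step 3: e2 dequeue() → empty — queue <>
step 4: e6 enqueue(18) — queue <18>
step 5: e4 enqueue(26) — queue <18,26>
step 6: e5 dequeue() → 18 — queue <26>
step 7: e7 enqueue(17) — queue <26,17>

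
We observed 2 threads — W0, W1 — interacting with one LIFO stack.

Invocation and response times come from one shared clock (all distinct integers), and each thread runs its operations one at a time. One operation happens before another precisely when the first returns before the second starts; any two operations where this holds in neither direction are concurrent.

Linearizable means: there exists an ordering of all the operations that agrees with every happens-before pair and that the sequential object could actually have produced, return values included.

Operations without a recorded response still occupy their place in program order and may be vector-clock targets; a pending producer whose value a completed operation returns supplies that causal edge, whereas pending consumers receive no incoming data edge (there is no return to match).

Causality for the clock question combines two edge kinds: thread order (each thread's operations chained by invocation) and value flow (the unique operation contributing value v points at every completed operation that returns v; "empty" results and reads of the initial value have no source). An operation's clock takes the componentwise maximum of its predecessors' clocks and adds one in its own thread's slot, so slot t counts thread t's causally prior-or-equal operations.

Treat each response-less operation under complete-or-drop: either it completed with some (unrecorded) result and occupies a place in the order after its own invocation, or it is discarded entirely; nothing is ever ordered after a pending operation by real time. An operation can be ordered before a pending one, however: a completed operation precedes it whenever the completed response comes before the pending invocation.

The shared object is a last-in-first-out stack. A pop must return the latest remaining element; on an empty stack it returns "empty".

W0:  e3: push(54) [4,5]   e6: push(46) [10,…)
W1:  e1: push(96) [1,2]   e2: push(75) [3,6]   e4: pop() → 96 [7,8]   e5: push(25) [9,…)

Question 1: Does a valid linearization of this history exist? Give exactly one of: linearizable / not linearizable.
not linearizable

the violation lands at event 8, e4's response at time 8: events 1..7 linearize, events 1..8 do not
real-time-consistent orders of the 4 completed operations: 2 — all fail the LIFO stack replay
e.g. e1, e2, e3, e4: illegal at step 4, since e4 pop() → 96 cannot apply there
e.g. e1, e3, e2, e4: illegal at step 4, since e4 pop() → 96 cannot apply there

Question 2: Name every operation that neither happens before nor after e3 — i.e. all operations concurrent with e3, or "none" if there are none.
e2

concurrent with e3 ([4,5]): every op whose interval crosses 4..5
e1 [1,2]: before
e2 [3,6]: concurrent
e4 [7,8]: after
e5 [9,…): after
e6 [10,…): after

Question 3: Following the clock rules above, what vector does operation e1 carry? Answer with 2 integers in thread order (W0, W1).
(0, 1)

no predecessors for e1 (invoked 1): W1 increments from zero → (0, 1)
no predecessors for e3 (invoked 4): W0 increments from zero → (1, 0)
e2 (invocation 3): componentwise max over VC(e1)=(0, 1), +1 at W1, giving (0, 2)
e6 (invocation 10): componentwise max over VC(e3)=(1, 0), +1 at W0, giving (2, 0)
e4 (invocation 7): componentwise max over VC(e1)=(0, 1), VC(e2)=(0, 2), +1 at W1, giving (0, 3)
e5 (invocation 9): componentwise max over VC(e4)=(0, 3), +1 at W1, giving (0, 4)
target: VC(e1) = (0, 1)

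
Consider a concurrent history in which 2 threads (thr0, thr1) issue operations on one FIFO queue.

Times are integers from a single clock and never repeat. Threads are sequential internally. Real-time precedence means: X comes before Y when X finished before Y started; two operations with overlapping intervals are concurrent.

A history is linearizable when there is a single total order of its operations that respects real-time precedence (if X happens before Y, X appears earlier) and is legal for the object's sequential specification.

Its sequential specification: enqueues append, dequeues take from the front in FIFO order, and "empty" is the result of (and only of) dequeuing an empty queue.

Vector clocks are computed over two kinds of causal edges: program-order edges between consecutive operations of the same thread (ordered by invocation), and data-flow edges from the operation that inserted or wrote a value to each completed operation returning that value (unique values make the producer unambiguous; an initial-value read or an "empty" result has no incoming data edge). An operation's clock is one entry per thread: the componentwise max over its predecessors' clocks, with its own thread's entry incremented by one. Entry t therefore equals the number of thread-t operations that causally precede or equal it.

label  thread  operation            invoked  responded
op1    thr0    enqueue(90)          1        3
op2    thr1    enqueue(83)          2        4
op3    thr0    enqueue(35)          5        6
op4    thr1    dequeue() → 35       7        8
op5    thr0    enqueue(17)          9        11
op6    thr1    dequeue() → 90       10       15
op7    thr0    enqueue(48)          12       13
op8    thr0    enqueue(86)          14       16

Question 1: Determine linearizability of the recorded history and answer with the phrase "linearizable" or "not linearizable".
not linearizable

already the first 8 events (up to op4's response at time 8) admit no linearization; the first 7 still do
the 4 completed operations admit 2 real-time orders; each fails the FIFO queue replay
sample order op1, op2, op3, op4 stalls at step 4 — op4 dequeue() → 35 has no legal effect
sample order op2, op1, op3, op4 stalls at step 4 — op4 dequeue() → 35 has no legal effect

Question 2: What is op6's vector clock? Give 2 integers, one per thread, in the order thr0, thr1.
Answer: (2, 3)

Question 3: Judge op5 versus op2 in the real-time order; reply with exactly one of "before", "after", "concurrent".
Answer: after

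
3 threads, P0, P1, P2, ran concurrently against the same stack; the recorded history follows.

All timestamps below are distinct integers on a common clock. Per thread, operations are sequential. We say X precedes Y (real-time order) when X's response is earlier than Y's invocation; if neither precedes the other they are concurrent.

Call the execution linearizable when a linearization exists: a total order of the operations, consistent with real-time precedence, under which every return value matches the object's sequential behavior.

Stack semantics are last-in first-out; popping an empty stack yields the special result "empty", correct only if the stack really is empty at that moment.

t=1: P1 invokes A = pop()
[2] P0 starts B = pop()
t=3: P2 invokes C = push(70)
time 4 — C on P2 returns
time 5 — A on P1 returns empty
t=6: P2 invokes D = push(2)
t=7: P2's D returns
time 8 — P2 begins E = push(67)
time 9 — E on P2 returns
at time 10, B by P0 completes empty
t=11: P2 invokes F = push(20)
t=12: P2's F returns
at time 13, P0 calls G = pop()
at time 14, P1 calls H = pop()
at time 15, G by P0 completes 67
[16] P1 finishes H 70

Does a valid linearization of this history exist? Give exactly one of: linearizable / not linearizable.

through event 15 a valid linearization exists; event 16 (H responding at time 16) ends that
real-time-consistent orders of the 8 completed operations: 20 — all fail the stack replay
take A, B, C, D, E, F, G, H: step 7 already fails, because G pop() → 67 cannot occur there
take A, B, C, D, E, F, H, G: step 7 already fails, because H pop() → 70 cannot occur there

not linearizable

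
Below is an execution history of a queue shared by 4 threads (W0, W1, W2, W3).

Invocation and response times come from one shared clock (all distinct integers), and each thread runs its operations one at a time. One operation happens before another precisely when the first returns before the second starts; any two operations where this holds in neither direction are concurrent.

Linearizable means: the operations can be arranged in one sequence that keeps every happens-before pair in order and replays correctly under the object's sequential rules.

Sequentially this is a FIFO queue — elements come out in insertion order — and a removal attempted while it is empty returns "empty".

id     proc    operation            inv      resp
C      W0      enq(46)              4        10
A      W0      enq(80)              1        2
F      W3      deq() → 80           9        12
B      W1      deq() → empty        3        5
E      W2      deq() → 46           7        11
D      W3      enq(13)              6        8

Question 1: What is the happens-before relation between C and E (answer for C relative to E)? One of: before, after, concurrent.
Answer: concurrent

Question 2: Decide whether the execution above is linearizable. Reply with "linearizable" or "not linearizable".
cut after 4 events: linearizable; cut after 5 events (B responds, time 5): not linearizable
the completed operations (2 total) allow one real-time order; the queue replay rejects it
no escape via the 1 pending operation (C): every completion choice fails
sample order A, B (pending dropped) stalls at step 2 — B deq() → empty has no legal effect

not linearizable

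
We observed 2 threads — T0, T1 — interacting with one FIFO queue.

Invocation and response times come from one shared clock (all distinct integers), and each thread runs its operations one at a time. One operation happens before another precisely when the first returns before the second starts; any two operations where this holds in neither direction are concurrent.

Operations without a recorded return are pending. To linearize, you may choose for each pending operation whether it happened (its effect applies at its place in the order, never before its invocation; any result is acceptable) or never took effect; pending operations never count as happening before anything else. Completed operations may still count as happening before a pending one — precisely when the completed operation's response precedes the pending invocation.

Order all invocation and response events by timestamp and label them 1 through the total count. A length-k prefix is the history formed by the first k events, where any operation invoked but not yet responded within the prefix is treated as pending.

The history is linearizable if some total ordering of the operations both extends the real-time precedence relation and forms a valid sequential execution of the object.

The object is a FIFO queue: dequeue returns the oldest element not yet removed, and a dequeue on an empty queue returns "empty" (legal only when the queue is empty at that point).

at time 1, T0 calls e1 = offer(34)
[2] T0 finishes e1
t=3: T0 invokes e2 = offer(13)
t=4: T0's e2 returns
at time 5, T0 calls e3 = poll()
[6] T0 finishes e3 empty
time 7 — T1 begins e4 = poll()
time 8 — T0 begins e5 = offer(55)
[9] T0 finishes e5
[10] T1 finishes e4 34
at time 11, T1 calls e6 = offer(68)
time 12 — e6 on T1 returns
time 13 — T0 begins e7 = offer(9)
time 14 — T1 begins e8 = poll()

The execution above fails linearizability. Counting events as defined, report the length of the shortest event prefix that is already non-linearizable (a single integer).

events 1..5 are linearizable; a witness order is e1, e2:
step 1: e1 offer(34) — queue <34>
step 2: e2 offer(13) — queue <34,13>
with event 6 included (e3 responding at time 6), all real-time-consistent orders fail
for example e1, e2, e3 fails at step 3: e3 poll() → empty is not legal there

6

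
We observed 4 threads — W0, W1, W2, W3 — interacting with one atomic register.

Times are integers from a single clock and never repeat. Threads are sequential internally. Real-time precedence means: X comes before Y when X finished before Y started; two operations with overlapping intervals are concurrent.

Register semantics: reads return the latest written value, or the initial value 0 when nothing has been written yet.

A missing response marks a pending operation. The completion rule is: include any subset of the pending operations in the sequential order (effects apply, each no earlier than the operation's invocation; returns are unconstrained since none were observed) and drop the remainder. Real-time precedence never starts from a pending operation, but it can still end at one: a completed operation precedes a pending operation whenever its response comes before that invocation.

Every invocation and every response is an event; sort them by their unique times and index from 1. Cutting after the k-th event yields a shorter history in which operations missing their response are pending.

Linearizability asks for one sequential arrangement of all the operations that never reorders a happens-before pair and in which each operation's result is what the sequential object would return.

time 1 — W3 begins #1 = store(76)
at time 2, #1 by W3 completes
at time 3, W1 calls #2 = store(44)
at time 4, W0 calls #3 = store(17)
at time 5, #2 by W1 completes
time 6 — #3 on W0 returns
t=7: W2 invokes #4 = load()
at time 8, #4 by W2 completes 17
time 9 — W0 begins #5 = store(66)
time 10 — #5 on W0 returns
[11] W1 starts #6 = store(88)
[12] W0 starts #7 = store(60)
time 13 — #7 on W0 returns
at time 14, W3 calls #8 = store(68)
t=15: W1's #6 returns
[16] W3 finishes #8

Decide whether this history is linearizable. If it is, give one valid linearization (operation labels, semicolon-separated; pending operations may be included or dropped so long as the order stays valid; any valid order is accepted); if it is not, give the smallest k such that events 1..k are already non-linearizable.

step 1: #1 store(76) — value 76
step 2: #2 store(44) — value 44
step 3: #3 store(17) — value 17
step 4: #4 load() → 17 — value 17
step 5: #5 store(66) — value 66
step 6: #6 store(88) — value 88
step 7: #7 store(60) — value 60
step 8: #8 store(68) — value 68

linearizable — witness: #1; #2; #3; #4; #5; #6; #7; #8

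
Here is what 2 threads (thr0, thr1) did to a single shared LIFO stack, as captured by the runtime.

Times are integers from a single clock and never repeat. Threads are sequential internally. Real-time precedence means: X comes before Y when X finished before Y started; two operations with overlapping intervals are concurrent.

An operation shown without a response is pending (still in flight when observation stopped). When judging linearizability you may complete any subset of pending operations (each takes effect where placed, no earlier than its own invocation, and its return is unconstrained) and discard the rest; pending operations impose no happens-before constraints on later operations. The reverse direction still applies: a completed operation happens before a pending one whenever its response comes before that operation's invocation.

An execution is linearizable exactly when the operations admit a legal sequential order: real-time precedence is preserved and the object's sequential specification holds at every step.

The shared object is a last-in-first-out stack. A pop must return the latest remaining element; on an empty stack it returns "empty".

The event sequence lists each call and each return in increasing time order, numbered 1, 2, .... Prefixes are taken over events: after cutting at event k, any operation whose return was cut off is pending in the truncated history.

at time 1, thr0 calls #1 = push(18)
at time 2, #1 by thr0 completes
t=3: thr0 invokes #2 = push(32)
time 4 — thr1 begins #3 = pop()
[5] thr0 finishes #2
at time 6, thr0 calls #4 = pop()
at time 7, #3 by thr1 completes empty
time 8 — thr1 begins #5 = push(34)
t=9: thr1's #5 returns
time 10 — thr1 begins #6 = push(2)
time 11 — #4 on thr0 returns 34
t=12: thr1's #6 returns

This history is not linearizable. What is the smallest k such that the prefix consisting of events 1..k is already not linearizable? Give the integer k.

7

a valid linearization of events 1..6 exists, for instance #1, #2:
1. #1 push(18), leaving stack <18>
2. #2 push(32), leaving stack <18,32>
event 7 — #3's response, time 7 — after it, nothing linearizes
completion choices over the 1 pending operation (#4) were checked; none helps
sample order #1, #2, #3 (pending dropped) stalls at step 3 — #3 pop() → empty has no legal effect
sample order #1, #3, #2 (pending dropped) stalls at step 2 — #3 pop() → empty has no legal effect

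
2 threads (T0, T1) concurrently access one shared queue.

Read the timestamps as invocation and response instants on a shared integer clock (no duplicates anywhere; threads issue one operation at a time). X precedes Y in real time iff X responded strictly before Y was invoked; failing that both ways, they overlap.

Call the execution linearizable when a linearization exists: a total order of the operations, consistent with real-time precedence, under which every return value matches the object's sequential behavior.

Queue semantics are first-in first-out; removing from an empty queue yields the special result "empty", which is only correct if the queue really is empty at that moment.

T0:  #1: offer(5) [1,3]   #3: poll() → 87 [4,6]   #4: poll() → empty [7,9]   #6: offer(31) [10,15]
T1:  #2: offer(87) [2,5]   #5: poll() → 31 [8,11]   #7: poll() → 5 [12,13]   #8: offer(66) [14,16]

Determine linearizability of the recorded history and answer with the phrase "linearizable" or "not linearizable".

not linearizable

cut after 10 events: linearizable; cut after 11 events (#5 responds, time 11): not linearizable
every one of the 6 real-time-consistent orders over 5 completed queue ops fails the sequential spec
no escape via the 1 pending operation (#6): every completion choice fails
sample order #1, #2, #3, #4, #5 (pending dropped) stalls at step 3 — #3 poll() → 87 has no legal effect
sample order #1, #2, #3, #5, #4 (pending dropped) stalls at step 3 — #3 poll() → 87 has no legal effect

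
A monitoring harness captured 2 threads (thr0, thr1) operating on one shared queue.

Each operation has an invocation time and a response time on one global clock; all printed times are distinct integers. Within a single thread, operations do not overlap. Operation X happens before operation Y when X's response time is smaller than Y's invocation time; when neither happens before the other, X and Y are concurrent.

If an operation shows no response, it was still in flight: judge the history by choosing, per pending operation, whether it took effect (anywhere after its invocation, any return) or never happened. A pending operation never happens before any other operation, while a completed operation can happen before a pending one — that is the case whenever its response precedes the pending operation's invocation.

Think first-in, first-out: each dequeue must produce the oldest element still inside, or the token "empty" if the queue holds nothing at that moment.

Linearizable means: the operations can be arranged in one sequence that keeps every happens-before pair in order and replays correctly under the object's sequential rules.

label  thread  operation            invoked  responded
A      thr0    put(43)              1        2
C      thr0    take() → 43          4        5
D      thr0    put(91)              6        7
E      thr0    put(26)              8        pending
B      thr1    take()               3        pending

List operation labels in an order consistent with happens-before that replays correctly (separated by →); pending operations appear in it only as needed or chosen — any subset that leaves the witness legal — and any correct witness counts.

A → C → B → D

after step 1 (A put(43)): queue <43>
after step 2 (C take() → 43): queue <>
after step 3 (B take() (pending, included)): queue <>
after step 4 (D put(91)): queue <91>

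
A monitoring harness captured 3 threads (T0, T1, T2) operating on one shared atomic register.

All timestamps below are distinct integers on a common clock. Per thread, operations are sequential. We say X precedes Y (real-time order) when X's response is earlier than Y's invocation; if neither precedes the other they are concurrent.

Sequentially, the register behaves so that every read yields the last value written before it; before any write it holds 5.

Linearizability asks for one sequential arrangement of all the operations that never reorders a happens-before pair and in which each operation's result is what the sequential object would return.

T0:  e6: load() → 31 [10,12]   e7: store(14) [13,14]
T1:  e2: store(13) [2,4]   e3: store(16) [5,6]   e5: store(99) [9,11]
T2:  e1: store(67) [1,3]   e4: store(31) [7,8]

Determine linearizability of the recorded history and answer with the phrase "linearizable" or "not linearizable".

linearizable

one valid linearization: e1, e2, e3, e4, e6, e5, e7
after step 1 (e1 store(67)): value 67
after step 2 (e2 store(13)): value 13
after step 3 (e3 store(16)): value 16
after step 4 (e4 store(31)): value 31
after step 5 (e6 load() → 31): value 31
after step 6 (e5 store(99)): value 99
after step 7 (e7 store(14)): value 14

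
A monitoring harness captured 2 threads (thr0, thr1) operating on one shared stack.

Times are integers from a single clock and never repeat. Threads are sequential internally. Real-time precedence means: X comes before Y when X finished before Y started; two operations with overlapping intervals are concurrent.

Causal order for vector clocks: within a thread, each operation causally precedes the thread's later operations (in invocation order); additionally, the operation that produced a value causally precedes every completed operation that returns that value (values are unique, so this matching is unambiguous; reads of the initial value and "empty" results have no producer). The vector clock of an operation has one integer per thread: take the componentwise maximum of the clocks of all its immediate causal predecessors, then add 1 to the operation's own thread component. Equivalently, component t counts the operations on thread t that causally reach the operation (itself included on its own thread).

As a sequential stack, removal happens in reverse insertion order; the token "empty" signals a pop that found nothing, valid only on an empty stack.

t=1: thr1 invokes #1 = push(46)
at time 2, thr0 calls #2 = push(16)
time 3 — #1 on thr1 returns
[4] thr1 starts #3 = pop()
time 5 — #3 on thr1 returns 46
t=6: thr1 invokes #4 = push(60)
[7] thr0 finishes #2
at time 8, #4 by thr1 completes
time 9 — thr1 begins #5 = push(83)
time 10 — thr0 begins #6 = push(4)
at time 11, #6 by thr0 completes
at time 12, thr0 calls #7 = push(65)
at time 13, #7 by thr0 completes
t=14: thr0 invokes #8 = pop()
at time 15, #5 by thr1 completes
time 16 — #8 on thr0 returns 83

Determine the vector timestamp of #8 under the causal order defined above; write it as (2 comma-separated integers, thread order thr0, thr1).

(4, 4)

#1, invoked 1, has no incoming edges; only thr1's bump applies → (0, 1)
#2, invoked 2, has no incoming edges; only thr0's bump applies → (1, 0)
#3 (invocation 4): componentwise max over VC(#1)=(0, 1), +1 at thr1, giving (0, 2)
#6 (invocation 10): componentwise max over VC(#2)=(1, 0), +1 at thr0, giving (2, 0)
#4 (invocation 6): componentwise max over VC(#3)=(0, 2), +1 at thr1, giving (0, 3)
#7 (invocation 12): componentwise max over VC(#6)=(2, 0), +1 at thr0, giving (3, 0)
#5 (invocation 9): componentwise max over VC(#4)=(0, 3), +1 at thr1, giving (0, 4)
#8 (invocation 14): componentwise max over VC(#5)=(0, 4), VC(#7)=(3, 0), +1 at thr0, giving (4, 4)
target: VC(#8) = (4, 4)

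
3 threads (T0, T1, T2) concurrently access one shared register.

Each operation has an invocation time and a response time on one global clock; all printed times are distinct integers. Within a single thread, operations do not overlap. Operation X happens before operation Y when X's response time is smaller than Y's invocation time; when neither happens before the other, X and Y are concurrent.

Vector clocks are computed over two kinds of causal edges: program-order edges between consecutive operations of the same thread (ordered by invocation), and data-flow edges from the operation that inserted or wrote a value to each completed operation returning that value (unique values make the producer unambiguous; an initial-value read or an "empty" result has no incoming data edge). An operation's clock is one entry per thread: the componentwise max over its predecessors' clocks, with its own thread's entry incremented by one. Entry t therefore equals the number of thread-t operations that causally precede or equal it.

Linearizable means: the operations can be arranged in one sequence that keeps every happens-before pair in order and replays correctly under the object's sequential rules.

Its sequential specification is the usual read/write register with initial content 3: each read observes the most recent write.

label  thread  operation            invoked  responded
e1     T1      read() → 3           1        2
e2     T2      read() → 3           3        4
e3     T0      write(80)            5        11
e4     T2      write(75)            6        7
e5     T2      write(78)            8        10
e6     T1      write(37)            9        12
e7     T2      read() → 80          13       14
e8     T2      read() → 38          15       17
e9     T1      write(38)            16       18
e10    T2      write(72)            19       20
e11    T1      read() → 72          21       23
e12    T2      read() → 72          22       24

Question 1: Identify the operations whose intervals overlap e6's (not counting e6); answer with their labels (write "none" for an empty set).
e6 spans [9,12]; an op avoiding the whole window 9..12 is ordered, any other is concurrent
e1 [1,2]: before
e2 [3,4]: before
e3 [5,11]: concurrent
e4 [6,7]: before
e5 [8,10]: concurrent
e7 [13,14]: after
e8 [15,17]: after
e9 [16,18]: after
e10 [19,20]: after
e11 [21,23]: after
e12 [22,24]: after

e3, e5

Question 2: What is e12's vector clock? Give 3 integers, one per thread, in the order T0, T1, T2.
e2 (invocation 3): nothing precedes it; T2's component alone gives (0, 0, 1)
e1 (invocation 1): nothing precedes it; T1's component alone gives (0, 1, 0)
e3 (invocation 5): nothing precedes it; T0's component alone gives (1, 0, 0)
from VC(e2)=(0, 0, 1), e4 (invoked 6) maxes components and bumps T2 → (0, 0, 2)
from VC(e1)=(0, 1, 0), e6 (invoked 9) maxes components and bumps T1 → (0, 2, 0)
from VC(e4)=(0, 0, 2), e5 (invoked 8) maxes components and bumps T2 → (0, 0, 3)
from VC(e6)=(0, 2, 0), e9 (invoked 16) maxes components and bumps T1 → (0, 3, 0)
from VC(e3)=(1, 0, 0), VC(e5)=(0, 0, 3), e7 (invoked 13) maxes components and bumps T2 → (1, 0, 4)
from VC(e7)=(1, 0, 4), VC(e9)=(0, 3, 0), e8 (invoked 15) maxes components and bumps T2 → (1, 3, 5)
from VC(e8)=(1, 3, 5), e10 (invoked 19) maxes components and bumps T2 → (1, 3, 6)
from VC(e10)=(1, 3, 6), e12 (invoked 22) maxes components and bumps T2 → (1, 3, 7)
from VC(e9)=(0, 3, 0), VC(e10)=(1, 3, 6), e11 (invoked 21) maxes components and bumps T1 → (1, 4, 6)
target: VC(e12) = (1, 3, 7)

(1, 3, 7)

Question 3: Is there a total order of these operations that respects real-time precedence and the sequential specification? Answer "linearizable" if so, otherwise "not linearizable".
one valid linearization: e1, e2, e4, e5, e6, e3, e7, e9, e8, e10, e11, e12
step 1: e1 read() → 3 — value 3
step 2: e2 read() → 3 — value 3
step 3: e4 write(75) — value 75
step 4: e5 write(78) — value 78
step 5: e6 write(37) — value 37
step 6: e3 write(80) — value 80
step 7: e7 read() → 80 — value 80
step 8: e9 write(38) — value 38
step 9: e8 read() → 38 — value 38
step 10: e10 write(72) — value 72
step 11: e11 read() → 72 — value 72
step 12: e12 read() → 72 — value 72

linearizable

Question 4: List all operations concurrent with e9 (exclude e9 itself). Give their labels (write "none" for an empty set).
e9 runs from 16 to 18; window-overlapping ops are concurrent
e1 [1,2]: before
e2 [3,4]: before
e3 [5,11]: before
e4 [6,7]: before
e5 [8,10]: before
e6 [9,12]: before
e7 [13,14]: before
e8 [15,17]: concurrent
e10 [19,20]: after
e11 [21,23]: after
e12 [22,24]: after

e8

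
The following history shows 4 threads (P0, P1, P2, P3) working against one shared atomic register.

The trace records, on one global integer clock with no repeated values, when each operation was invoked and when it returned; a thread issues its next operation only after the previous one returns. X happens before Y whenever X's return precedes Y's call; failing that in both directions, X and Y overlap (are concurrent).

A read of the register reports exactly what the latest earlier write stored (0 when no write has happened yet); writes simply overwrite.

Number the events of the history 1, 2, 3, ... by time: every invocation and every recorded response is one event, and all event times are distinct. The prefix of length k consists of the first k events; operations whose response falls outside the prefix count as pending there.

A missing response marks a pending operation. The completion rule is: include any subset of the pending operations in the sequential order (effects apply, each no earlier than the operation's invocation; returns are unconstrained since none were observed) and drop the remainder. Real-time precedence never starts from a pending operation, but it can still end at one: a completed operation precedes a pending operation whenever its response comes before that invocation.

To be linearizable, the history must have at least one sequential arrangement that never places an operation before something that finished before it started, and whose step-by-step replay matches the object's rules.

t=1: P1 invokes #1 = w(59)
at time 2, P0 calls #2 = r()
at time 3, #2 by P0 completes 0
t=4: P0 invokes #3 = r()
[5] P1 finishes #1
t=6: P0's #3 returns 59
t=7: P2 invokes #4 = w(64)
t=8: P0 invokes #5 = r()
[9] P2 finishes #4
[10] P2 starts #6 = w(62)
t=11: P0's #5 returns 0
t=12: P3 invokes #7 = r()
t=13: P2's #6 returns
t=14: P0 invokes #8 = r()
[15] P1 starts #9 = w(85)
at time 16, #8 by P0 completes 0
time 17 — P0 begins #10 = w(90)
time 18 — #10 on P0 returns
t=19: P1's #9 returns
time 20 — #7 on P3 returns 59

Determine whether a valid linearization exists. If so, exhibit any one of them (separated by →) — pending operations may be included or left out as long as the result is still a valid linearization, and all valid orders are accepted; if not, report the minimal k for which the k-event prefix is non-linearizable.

not linearizable — minimal violating prefix: 11 events

the violation lands at event 11, #5's response at time 11: events 1..10 linearize, events 1..11 do not
all 6 real-time-respecting orders fail — 5 completed atomic register operations, no legal replay
every completion of the 1 pending operation (#6) was checked; none linearizes
sample order #1, #2, #3, #4, #5 (pending dropped) stalls at step 2 — #2 r() → 0 has no legal effect
sample order #1, #2, #3, #5, #4 (pending dropped) stalls at step 2 — #2 r() → 0 has no legal effect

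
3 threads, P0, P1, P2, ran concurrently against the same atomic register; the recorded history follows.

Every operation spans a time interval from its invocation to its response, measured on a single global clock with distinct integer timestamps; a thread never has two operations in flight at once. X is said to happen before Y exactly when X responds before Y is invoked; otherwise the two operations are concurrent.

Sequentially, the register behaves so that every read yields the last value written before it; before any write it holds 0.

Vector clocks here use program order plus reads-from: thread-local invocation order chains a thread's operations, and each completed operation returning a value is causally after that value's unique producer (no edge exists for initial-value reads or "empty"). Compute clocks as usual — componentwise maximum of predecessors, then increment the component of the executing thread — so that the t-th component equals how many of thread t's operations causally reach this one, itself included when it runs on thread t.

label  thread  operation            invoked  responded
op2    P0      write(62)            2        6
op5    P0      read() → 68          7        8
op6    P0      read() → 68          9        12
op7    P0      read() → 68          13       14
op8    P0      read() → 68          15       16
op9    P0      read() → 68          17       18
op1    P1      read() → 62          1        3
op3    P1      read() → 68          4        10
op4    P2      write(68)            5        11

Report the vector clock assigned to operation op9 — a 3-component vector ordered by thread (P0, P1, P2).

no predecessors for op4 (invoked 5): P2 increments from zero → (0, 0, 1)
no predecessors for op2 (invoked 2): P0 increments from zero → (1, 0, 0)
merge at op1 (invoked 1): VC(op2)=(1, 0, 0), own-thread bump on P1 → (1, 1, 0)
merge at op5 (invoked 7): VC(op2)=(1, 0, 0), VC(op4)=(0, 0, 1), own-thread bump on P0 → (2, 0, 1)
merge at op3 (invoked 4): VC(op1)=(1, 1, 0), VC(op4)=(0, 0, 1), own-thread bump on P1 → (1, 2, 1)
merge at op6 (invoked 9): VC(op4)=(0, 0, 1), VC(op5)=(2, 0, 1), own-thread bump on P0 → (3, 0, 1)
merge at op7 (invoked 13): VC(op4)=(0, 0, 1), VC(op6)=(3, 0, 1), own-thread bump on P0 → (4, 0, 1)
merge at op8 (invoked 15): VC(op4)=(0, 0, 1), VC(op7)=(4, 0, 1), own-thread bump on P0 → (5, 0, 1)
merge at op9 (invoked 17): VC(op4)=(0, 0, 1), VC(op8)=(5, 0, 1), own-thread bump on P0 → (6, 0, 1)
target: VC(op9) = (6, 0, 1)

(6, 0, 1)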